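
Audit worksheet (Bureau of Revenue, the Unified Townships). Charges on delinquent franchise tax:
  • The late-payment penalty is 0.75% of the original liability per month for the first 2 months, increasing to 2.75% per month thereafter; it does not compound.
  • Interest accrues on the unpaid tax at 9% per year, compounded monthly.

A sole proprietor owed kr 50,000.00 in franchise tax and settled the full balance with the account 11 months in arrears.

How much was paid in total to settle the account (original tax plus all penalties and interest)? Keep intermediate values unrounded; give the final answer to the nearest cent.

Penalty, months 1–2: 2 × 0.75% × kr 50,000.00 = kr 750.00
Penalty, months 3–11: 9 × 2.75% × kr 50,000.00 = kr 12,375.00
Interest (9%/yr ÷ 12 = 0.75%/month): kr 50,000.00 × ((1 + 0.0075)^11 − 1) = kr 4,283.2207…
Total = kr 50,000.00 + kr 13,125.0000 + kr 4,283.2207… = kr 67,408.22

kr 67,408.22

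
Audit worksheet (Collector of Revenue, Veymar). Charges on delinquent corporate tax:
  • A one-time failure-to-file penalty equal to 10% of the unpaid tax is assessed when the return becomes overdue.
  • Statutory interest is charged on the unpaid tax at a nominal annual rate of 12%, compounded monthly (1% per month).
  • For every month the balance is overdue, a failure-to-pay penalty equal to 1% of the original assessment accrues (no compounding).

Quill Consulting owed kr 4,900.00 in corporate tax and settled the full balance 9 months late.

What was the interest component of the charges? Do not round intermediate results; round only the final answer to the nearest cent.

Interest: kr 4,900.00 × ((1 + 0.01)^9 − 1) = kr 4,900.00 × 0.0936853… = kr 459.0578…

kr 459.06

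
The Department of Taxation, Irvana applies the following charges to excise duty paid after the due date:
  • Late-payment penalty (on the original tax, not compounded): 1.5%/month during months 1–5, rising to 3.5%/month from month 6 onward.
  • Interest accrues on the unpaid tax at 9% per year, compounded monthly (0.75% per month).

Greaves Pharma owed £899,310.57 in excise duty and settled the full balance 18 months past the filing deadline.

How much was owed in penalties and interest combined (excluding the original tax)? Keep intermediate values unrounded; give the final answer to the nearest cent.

£606,099.70

Penalty, months 1–5: 5 × 1.5% × £899,310.57 = £67,448.29…
Penalty, months 6–18: 13 × 3.5% × £899,310.57 = £409,186.31…
Interest: £899,310.57 × ((1 + 0.0075)^18 − 1) = £899,310.57 × 0.1439604… = £129,465.0992…
Penalties + interest = £476,634.6021 + £129,465.0992… = £606,099.70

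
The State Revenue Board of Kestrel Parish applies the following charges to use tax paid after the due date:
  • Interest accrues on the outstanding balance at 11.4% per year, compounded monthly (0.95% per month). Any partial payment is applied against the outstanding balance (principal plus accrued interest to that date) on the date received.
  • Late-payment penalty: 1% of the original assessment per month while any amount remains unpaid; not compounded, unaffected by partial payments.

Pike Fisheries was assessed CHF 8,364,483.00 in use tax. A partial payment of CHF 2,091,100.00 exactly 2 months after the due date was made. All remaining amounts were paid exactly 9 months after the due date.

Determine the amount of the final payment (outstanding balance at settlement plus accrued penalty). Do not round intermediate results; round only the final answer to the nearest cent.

Balance at month 2: CHF 8,364,483.0000 × (1 + 0.0095)^2 = CHF 8,524,163.0716…
After CHF 2,091,100.00 payment: CHF 8,524,163.0716… − CHF 2,091,100.00 = CHF 6,433,063.0716…
Balance at month 9: CHF 6,433,063.0716… × (1 + 0.0095)^7 = CHF 6,873,248.9172…
Penalty: 9 × 1% × CHF 8,364,483.00 = CHF 752,803.47
Final settlement = outstanding balance + penalty = CHF 6,873,248.9172… + CHF 752,803.47 = CHF 7,626,052.39

CHF 7,626,052.39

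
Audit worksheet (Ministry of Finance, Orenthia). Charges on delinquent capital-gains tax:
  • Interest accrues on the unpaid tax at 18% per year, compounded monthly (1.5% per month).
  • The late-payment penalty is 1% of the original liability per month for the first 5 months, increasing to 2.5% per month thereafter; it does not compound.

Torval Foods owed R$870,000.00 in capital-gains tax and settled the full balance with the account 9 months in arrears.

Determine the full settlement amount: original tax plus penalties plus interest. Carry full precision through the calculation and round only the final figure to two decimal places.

R$1,125,249.28

Penalty, months 1–5: 5 × 1% × R$870,000.00 = R$43,500.00
Penalty, months 6–9: 4 × 2.5% × R$870,000.00 = R$87,000.00
Interest: R$870,000.00 × ((1 + 0.015)^9 − 1) = R$870,000.00 × 0.1433900… = R$124,749.2786…
Total = R$870,000.00 + R$130,500.0000 + R$124,749.2786… = R$1,125,249.28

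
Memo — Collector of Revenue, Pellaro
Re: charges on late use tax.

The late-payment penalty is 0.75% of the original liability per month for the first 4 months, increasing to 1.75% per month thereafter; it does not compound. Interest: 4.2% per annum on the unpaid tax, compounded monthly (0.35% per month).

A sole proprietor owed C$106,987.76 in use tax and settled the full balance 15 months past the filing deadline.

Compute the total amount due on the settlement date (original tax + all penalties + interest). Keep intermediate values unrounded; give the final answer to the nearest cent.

Penalty, months 1–4: 4 × 0.75% × C$106,987.76 = C$3,209.63…
Penalty, months 5–15: 11 × 1.75% × C$106,987.76 = C$20,595.14…
Interest: C$106,987.76 × ((1 + 0.0035)^15 − 1) = C$106,987.76 × 0.0538060… = C$5,756.5796…
Total = C$106,987.76 + C$23,804.7766 + C$5,756.5796… = C$136,549.12

C$136,549.12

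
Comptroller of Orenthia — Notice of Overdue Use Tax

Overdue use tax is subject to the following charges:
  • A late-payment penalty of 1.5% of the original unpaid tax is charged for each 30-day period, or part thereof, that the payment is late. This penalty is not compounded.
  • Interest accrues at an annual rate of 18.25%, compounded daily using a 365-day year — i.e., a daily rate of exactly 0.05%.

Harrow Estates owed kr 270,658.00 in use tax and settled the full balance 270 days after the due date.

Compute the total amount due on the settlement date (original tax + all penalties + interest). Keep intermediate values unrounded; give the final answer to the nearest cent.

kr 346,306.42

Penalty periods: ⌈270/30⌉ = 9; penalty = 9 × 1.5% × kr 270,658.00 = kr 36,538.83
Interest: kr 270,658.00 × ((1 + 0.0005)^270 − 1) = kr 270,658.00 × 0.14449817… = kr 39,109.5856…
Total = kr 270,658.00 + kr 36,538.8300 + kr 39,109.5856… = kr 346,306.42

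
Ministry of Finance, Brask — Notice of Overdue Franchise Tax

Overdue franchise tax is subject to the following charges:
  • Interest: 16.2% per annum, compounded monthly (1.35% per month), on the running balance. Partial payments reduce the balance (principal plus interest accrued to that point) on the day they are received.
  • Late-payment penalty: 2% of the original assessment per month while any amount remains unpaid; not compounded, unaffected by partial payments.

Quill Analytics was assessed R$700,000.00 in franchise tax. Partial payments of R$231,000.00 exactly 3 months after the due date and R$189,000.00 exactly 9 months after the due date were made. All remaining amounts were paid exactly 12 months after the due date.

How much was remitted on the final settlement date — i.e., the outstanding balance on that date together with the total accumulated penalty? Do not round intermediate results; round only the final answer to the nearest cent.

Balance at month 3: R$700,000.0000 × (1 + 0.0135)^3 = R$728,734.4473…
After R$231,000.00 payment: R$728,734.4473… − R$231,000.00 = R$497,734.4473…
Balance at month 9: R$497,734.4473… × (1 + 0.0135)^6 = R$539,436.3606…
After R$189,000.00 payment: R$539,436.3606… − R$189,000.00 = R$350,436.3606…
Balance at month 12: R$350,436.3606… × (1 + 0.0135)^3 = R$364,821.4965…
Penalty: 12 × 2% × R$700,000.00 = R$168,000.00
Final settlement = outstanding balance + penalty = R$364,821.4965… + R$168,000.00 = R$532,821.50

R$532,821.50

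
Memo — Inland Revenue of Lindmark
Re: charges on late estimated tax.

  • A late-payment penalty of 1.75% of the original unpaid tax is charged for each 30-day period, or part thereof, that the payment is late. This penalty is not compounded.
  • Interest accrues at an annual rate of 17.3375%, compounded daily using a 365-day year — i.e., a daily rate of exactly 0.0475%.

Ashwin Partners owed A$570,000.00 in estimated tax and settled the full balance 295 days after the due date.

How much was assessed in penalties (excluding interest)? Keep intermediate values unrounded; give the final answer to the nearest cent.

Penalty periods: ⌈295/30⌉ = 10; penalty = 10 × 1.75% × A$570,000.00 = A$99,750.00

A$99,750.00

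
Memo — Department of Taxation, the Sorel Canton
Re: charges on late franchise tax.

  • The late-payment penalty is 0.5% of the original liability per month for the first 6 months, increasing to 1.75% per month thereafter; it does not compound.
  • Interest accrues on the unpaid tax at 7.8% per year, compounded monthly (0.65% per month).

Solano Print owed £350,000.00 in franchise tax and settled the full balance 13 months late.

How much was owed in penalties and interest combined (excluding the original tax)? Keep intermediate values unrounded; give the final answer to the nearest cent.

Penalty, months 1–6: 6 × 0.5% × £350,000.00 = £10,500.00
Penalty, months 7–13: 7 × 1.75% × £350,000.00 = £42,875.00
Interest: £350,000.00 × ((1 + 0.0065)^13 − 1) = £350,000.00 × 0.0878753… = £30,756.3669…
Penalties + interest = £53,375.0000 + £30,756.3669… = £84,131.37

£84,131.37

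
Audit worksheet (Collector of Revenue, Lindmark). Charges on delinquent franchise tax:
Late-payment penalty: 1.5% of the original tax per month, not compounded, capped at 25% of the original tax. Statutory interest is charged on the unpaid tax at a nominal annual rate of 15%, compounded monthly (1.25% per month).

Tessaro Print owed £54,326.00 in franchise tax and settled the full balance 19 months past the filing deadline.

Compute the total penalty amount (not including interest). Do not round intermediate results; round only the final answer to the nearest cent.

£13,581.50

Penalty (uncapped): 19 × 1.5% × £54,326.00 = £15,482.91; cap = 25% × £54,326.00 = £13,581.50 → penalty = £13,581.50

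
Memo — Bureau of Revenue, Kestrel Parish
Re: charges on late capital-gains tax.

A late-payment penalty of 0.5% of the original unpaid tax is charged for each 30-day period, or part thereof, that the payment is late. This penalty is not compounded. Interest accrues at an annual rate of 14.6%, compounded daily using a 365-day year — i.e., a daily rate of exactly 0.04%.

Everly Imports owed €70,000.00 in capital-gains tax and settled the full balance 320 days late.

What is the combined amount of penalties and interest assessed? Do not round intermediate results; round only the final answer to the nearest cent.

€13,406.67

Penalty periods: ⌈320/30⌉ = 11; penalty = 11 × 0.5% × €70,000.00 = €3,850.00
Interest: €70,000.00 × ((1 + 0.0004)^320 − 1) = €70,000.00 × 0.13652392… = €9,556.6741…
Penalties + interest = €3,850.0000 + €9,556.6741… = €13,406.67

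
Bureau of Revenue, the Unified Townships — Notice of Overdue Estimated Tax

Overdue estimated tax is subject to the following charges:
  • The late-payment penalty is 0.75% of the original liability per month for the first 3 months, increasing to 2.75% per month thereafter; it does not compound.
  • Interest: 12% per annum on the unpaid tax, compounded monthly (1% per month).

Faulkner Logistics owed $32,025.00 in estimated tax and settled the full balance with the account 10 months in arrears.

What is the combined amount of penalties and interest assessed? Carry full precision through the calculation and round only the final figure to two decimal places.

$10,235.90

Penalty, months 1–3: 3 × 0.75% × $32,025.00 = $720.56…
Penalty, months 4–10: 7 × 2.75% × $32,025.00 = $6,164.81…
Interest: $32,025.00 × ((1 + 0.01)^10 − 1) = $32,025.00 × 0.1046221… = $3,350.5236…
Penalties + interest = $6,885.3750 + $3,350.5236… = $10,235.90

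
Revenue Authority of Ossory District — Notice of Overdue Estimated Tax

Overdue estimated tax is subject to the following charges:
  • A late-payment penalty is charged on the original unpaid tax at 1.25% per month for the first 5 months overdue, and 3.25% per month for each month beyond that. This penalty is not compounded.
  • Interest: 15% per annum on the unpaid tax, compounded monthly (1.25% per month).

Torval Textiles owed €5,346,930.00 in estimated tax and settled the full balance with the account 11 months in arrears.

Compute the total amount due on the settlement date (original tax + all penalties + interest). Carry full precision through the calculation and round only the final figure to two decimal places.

Penalty, months 1–5: 5 × 1.25% × €5,346,930.00 = €334,183.13…
Penalty, months 6–11: 6 × 3.25% × €5,346,930.00 = €1,042,651.35
Interest: €5,346,930.00 × ((1 + 0.0125)^11 − 1) = €5,346,930.00 × 0.1464242… = €782,920.0281…
Total = €5,346,930.00 + €1,376,834.4750 + €782,920.0281… = €7,506,684.50

€7,506,684.50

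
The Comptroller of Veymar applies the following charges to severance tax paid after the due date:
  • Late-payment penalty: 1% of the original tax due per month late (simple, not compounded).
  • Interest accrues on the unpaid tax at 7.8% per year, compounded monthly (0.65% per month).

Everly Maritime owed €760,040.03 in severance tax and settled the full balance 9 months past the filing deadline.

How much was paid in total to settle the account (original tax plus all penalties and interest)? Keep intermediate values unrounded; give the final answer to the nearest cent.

€874,079.70

Late-payment penalty: 9 × 1% × €760,040.03 = €68,403.60…
Interest: €760,040.03 × ((1 + 0.0065)^9 − 1) = €760,040.03 × 0.0600443… = €45,636.0677…
Total = €760,040.03 + €68,403.6027 + €45,636.0677… = €874,079.70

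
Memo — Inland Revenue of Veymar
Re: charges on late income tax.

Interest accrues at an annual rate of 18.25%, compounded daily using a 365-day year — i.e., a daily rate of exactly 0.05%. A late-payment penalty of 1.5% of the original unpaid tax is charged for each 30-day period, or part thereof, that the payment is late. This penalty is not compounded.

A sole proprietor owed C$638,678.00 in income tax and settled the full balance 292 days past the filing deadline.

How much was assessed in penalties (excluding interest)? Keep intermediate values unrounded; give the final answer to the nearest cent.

C$95,801.70

Penalty periods: ⌈292/30⌉ = 10; penalty = 10 × 1.5% × C$638,678.00 = C$95,801.70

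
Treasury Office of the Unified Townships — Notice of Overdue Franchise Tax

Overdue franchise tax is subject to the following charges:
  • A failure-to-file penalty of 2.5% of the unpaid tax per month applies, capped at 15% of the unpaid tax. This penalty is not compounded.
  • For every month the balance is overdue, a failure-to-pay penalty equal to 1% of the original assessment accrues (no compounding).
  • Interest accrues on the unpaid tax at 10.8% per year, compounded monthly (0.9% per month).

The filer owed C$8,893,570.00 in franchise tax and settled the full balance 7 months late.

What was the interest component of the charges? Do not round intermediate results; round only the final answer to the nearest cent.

Interest: C$8,893,570.00 × ((1 + 0.009)^7 − 1) = C$8,893,570.00 × 0.0647267… = C$575,651.8453…

C$575,651.85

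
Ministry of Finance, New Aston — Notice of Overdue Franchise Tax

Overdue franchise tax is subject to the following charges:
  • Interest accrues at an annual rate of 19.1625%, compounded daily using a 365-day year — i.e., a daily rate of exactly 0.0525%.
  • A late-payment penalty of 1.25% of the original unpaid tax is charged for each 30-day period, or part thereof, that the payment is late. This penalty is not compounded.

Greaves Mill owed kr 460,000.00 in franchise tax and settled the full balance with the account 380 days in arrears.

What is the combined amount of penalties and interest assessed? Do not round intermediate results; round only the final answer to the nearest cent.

Penalty periods: ⌈380/30⌉ = 13; penalty = 13 × 1.25% × kr 460,000.00 = kr 74,750.00
Interest: kr 460,000.00 × ((1 + 0.000525)^380 − 1) = kr 460,000.00 × 0.22072830… = kr 101,535.0190…
Penalties + interest = kr 74,750.0000 + kr 101,535.0190… = kr 176,285.02

kr 176,285.02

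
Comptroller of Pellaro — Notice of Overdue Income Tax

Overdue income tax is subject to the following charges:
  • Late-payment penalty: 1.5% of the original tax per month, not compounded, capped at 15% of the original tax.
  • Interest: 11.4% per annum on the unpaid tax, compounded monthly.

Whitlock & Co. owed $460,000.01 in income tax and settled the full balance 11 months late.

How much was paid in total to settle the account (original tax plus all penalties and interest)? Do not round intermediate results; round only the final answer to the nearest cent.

Penalty (uncapped): 11 × 1.5% × $460,000.01 = $75,900.00…; cap = 15% × $460,000.01 = $69,000.00… → penalty = $69,000.00…
Interest (11.4%/yr ÷ 12 = 0.95%/month): $460,000.01 × ((1 + 0.0095)^11 − 1) = $50,419.6539…
Total = $460,000.01 + $69,000.0015 + $50,419.6539… = $579,419.67

$579,419.67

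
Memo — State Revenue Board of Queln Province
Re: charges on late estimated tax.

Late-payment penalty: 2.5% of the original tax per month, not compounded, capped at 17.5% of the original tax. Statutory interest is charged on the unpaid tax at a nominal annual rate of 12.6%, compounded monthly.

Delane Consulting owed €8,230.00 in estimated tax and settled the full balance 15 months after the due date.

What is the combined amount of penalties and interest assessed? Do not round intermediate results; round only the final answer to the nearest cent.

€2,836.22

Penalty (uncapped): 15 × 2.5% × €8,230.00 = €3,086.25; cap = 17.5% × €8,230.00 = €1,440.25 → penalty = €1,440.25
Interest (12.6%/yr ÷ 12 = 1.05%/month): €8,230.00 × ((1 + 0.0105)^15 − 1) = €1,395.9722…
Penalties + interest = €1,440.2500 + €1,395.9722… = €2,836.22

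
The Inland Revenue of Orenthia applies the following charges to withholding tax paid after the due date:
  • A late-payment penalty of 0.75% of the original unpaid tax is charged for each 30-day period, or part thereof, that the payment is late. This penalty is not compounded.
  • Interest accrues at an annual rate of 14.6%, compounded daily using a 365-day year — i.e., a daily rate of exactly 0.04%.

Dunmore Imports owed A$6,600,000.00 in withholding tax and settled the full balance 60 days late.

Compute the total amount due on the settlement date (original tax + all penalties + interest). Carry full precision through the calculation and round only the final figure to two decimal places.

A$6,859,283.66

Penalty periods: ⌈60/30⌉ = 2; penalty = 2 × 0.75% × A$6,600,000.00 = A$99,000.00
Interest: A$6,600,000.00 × ((1 + 0.0004)^60 − 1) = A$6,600,000.00 × 0.02428540… = A$160,283.6573…
Total = A$6,600,000.00 + A$99,000.0000 + A$160,283.6573… = A$6,859,283.66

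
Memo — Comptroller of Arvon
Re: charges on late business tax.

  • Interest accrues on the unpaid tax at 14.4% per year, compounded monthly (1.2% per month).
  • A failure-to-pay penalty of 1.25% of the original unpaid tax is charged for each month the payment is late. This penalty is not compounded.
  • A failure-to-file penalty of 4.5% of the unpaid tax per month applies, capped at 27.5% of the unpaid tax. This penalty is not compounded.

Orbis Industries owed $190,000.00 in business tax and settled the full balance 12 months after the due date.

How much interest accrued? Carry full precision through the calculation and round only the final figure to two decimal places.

Interest: $190,000.00 × ((1 + 0.012)^12 − 1) = $190,000.00 × 0.1538946… = $29,239.9786…

$29,239.98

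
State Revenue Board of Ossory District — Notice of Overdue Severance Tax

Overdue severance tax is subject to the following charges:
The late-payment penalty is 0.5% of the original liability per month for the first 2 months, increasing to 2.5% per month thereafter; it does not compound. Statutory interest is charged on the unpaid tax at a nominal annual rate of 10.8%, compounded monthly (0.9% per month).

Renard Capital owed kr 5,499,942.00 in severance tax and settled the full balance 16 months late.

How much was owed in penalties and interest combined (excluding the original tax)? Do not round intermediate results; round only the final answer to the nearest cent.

kr 2,827,742.62

Penalty, months 1–2: 2 × 0.5% × kr 5,499,942.00 = kr 54,999.42
Penalty, months 3–16: 14 × 2.5% × kr 5,499,942.00 = kr 1,924,979.70
Interest: kr 5,499,942.00 × ((1 + 0.009)^16 − 1) = kr 5,499,942.00 × 0.1541404… = kr 847,763.4978…
Penalties + interest = kr 1,979,979.1200 + kr 847,763.4978… = kr 2,827,742.62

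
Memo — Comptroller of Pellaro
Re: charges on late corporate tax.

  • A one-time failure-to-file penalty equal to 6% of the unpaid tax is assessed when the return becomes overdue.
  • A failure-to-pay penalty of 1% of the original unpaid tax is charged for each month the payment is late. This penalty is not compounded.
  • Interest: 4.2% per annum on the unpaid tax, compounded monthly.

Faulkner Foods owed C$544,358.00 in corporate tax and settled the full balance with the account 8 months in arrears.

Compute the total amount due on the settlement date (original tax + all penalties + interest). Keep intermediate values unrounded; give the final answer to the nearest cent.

Failure-to-file penalty: 6% × C$544,358.00 = C$32,661.48
Failure-to-pay penalty: 8 × 1% × C$544,358.00 = C$43,548.64
Interest (4.2%/yr ÷ 12 = 0.35%/month): C$544,358.00 × ((1 + 0.0035)^8 − 1) = C$15,430.0515…
Total = C$544,358.00 + C$76,210.1200 + C$15,430.0515… = C$635,998.17

C$635,998.17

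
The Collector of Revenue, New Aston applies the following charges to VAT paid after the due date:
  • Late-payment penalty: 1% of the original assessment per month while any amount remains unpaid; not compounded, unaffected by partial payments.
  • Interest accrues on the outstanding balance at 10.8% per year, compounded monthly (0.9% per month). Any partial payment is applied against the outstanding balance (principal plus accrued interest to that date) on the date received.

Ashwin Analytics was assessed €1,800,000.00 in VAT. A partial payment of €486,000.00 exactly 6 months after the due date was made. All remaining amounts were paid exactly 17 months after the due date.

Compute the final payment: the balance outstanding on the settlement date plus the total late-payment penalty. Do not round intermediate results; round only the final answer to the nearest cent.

€1,865,811.22

Balance at month 6: €1,800,000.0000 × (1 + 0.009)^6 = €1,899,413.4218…
After €486,000.00 payment: €1,899,413.4218… − €486,000.00 = €1,413,413.4218…
Balance at month 17: €1,413,413.4218… × (1 + 0.009)^11 = €1,559,811.2189…
Penalty: 17 × 1% × €1,800,000.00 = €306,000.00
Final settlement = outstanding balance + penalty = €1,559,811.2189… + €306,000.00 = €1,865,811.22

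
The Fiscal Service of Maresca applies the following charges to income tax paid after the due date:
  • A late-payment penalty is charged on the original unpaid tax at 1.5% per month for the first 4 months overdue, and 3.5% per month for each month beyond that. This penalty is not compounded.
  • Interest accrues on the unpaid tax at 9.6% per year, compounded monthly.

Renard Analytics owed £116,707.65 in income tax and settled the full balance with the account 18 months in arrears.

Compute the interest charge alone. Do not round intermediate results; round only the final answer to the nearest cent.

Interest (9.6%/yr ÷ 12 = 0.8%/month): £116,707.65 × ((1 + 0.008)^18 − 1) = £17,998.9586…

£17,998.96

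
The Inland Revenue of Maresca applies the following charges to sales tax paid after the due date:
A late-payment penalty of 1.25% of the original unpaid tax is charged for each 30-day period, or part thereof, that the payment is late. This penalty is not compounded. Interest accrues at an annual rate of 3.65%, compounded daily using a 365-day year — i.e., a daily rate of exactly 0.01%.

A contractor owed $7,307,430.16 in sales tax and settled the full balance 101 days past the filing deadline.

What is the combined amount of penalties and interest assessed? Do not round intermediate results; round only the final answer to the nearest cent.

Penalty periods: ⌈101/30⌉ = 4; penalty = 4 × 1.25% × $7,307,430.16 = $365,371.51…
Interest: $7,307,430.16 × ((1 + 0.0001)^101 − 1) = $7,307,430.16 × 0.01015067… = $74,175.2906…
Penalties + interest = $365,371.5080 + $74,175.2906… = $439,546.80

$439,546.80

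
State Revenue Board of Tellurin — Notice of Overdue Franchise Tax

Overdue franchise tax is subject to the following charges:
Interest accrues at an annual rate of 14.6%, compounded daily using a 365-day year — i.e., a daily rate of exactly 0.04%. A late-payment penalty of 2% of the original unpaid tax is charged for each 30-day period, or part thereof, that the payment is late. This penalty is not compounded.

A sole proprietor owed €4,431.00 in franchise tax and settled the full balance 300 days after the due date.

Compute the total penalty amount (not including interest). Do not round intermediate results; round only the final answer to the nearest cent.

€886.20

Penalty periods: ⌈300/30⌉ = 10; penalty = 10 × 2% × €4,431.00 = €886.20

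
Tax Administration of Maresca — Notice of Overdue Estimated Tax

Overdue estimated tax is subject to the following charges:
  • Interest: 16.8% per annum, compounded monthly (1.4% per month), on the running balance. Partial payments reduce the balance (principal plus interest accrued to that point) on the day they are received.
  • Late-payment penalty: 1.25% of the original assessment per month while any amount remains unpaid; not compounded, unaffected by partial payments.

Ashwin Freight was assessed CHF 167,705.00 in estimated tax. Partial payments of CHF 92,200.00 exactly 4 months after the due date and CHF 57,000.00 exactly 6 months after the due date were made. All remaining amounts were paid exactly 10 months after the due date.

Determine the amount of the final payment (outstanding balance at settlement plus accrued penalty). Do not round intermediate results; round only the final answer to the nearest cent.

Balance at month 4: CHF 167,705.0000 × (1 + 0.014)^4 = CHF 177,295.5483…
After CHF 92,200.00 payment: CHF 177,295.5483… − CHF 92,200.00 = CHF 85,095.5483…
Balance at month 6: CHF 85,095.5483… × (1 + 0.014)^2 = CHF 87,494.9023…
After CHF 57,000.00 payment: CHF 87,494.9023… − CHF 57,000.00 = CHF 30,494.9023…
Balance at month 10: CHF 30,494.9023… × (1 + 0.014)^4 = CHF 32,238.8148…
Penalty: 10 × 1.25% × CHF 167,705.00 = CHF 20,963.13…
Final settlement = outstanding balance + penalty = CHF 32,238.8148… + CHF 20,963.13… = CHF 53,201.94

CHF 53,201.94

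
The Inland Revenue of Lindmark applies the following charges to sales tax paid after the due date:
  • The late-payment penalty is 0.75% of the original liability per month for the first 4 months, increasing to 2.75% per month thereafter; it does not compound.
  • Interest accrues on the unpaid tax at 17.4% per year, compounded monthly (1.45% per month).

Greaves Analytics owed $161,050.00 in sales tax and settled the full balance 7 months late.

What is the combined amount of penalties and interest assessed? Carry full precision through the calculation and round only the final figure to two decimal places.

Penalty, months 1–4: 4 × 0.75% × $161,050.00 = $4,831.50
Penalty, months 5–7: 3 × 2.75% × $161,050.00 = $13,286.63…
Interest: $161,050.00 × ((1 + 0.0145)^7 − 1) = $161,050.00 × 0.1060235… = $17,075.0867…
Penalties + interest = $18,118.1250 + $17,075.0867… = $35,193.21

$35,193.21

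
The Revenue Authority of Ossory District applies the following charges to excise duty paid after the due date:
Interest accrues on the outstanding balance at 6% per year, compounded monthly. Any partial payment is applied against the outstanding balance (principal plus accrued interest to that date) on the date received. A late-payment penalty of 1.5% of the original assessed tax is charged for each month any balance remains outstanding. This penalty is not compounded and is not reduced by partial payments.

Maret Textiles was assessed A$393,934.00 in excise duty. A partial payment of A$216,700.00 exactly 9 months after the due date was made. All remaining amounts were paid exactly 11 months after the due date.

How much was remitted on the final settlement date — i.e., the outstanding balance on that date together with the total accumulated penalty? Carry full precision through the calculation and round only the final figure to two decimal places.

Monthly rate = 6% ÷ 12 = 0.5%
Balance at month 9: A$393,934.0000 × (1 + 0.005)^9 = A$412,019.7381…
After A$216,700.00 payment: A$412,019.7381… − A$216,700.00 = A$195,319.7381…
Balance at month 11: A$195,319.7381… × (1 + 0.005)^2 = A$197,277.8185…
Penalty: 11 × 1.5% × A$393,934.00 = A$64,999.11
Final settlement = outstanding balance + penalty = A$197,277.8185… + A$64,999.11 = A$262,276.93

A$262,276.93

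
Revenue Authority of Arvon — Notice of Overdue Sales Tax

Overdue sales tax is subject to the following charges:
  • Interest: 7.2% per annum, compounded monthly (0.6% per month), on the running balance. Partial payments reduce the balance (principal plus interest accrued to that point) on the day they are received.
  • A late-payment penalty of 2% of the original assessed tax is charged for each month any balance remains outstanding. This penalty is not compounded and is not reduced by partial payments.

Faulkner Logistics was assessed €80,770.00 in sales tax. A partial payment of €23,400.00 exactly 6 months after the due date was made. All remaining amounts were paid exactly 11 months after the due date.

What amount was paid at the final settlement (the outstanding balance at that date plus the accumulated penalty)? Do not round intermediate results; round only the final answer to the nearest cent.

Balance at month 6: €80,770.0000 × (1 + 0.006)^6 = €83,721.6863…
After €23,400.00 payment: €83,721.6863… − €23,400.00 = €60,321.6863…
Balance at month 11: €60,321.6863… × (1 + 0.006)^5 = €62,153.1834…
Penalty: 11 × 2% × €80,770.00 = €17,769.40
Final settlement = outstanding balance + penalty = €62,153.1834… + €17,769.40 = €79,922.58

€79,922.58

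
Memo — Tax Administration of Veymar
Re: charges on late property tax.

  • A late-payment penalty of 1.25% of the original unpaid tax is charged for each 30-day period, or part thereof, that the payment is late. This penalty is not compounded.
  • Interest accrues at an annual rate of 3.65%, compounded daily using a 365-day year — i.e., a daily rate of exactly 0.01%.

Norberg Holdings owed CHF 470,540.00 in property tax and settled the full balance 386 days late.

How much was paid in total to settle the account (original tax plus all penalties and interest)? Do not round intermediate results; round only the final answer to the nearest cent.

CHF 565,519.75

Penalty periods: ⌈386/30⌉ = 13; penalty = 13 × 1.25% × CHF 470,540.00 = CHF 76,462.75
Interest: CHF 470,540.00 × ((1 + 0.0001)^386 − 1) = CHF 470,540.00 × 0.03935265… = CHF 18,516.9973…
Total = CHF 470,540.00 + CHF 76,462.7500 + CHF 18,516.9973… = CHF 565,519.75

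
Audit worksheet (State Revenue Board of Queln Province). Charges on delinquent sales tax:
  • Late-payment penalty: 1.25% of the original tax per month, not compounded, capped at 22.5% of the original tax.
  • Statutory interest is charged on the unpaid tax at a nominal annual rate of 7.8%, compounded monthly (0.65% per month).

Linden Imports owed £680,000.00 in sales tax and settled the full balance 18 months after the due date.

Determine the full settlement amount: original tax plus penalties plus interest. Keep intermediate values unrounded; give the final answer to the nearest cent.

Penalty (uncapped): 18 × 1.25% × £680,000.00 = £153,000.00; cap = 22.5% × £680,000.00 = £153,000.00 → penalty = £153,000.00
Interest: £680,000.00 × ((1 + 0.0065)^18 − 1) = £680,000.00 × 0.1236939… = £84,111.8568…
Total = £680,000.00 + £153,000.0000 + £84,111.8568… = £917,111.86

£917,111.86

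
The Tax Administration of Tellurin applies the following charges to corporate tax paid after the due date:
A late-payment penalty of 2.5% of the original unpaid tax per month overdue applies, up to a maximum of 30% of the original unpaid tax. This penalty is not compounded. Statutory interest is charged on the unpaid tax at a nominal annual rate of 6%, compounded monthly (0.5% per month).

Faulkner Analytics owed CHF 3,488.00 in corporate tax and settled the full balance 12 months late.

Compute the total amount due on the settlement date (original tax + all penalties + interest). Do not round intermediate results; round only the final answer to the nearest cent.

CHF 4,749.53

Penalty (uncapped): 12 × 2.5% × CHF 3,488.00 = CHF 1,046.40; cap = 30% × CHF 3,488.00 = CHF 1,046.40 → penalty = CHF 1,046.40
Interest: CHF 3,488.00 × ((1 + 0.005)^12 − 1) = CHF 3,488.00 × 0.0616778… = CHF 215.1322…
Total = CHF 3,488.00 + CHF 1,046.4000 + CHF 215.1322… = CHF 4,749.53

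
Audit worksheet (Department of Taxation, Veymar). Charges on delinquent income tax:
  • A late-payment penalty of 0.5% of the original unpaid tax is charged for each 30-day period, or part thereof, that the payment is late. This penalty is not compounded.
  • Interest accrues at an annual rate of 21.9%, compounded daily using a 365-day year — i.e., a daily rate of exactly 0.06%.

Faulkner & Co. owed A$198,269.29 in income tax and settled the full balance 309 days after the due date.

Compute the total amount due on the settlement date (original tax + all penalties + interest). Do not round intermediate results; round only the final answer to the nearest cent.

A$249,548.25

Penalty periods: ⌈309/30⌉ = 11; penalty = 11 × 0.5% × A$198,269.29 = A$10,904.81…
Interest: A$198,269.29 × ((1 + 0.0006)^309 − 1) = A$198,269.29 × 0.20363290… = A$40,374.1510…
Total = A$198,269.29 + A$10,904.8110… + A$40,374.1510… = A$249,548.25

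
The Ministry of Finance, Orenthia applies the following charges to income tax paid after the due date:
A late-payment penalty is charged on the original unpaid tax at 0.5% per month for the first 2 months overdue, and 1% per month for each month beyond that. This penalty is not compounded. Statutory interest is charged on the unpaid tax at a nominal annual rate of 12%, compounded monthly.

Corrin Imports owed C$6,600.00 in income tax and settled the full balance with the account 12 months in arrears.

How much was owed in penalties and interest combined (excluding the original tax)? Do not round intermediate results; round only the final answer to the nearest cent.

C$1,563.05

Penalty, months 1–2: 2 × 0.5% × C$6,600.00 = C$66.00
Penalty, months 3–12: 10 × 1% × C$6,600.00 = C$660.00
Interest (12%/yr ÷ 12 = 1%/month): C$6,600.00 × ((1 + 0.01)^12 − 1) = C$837.0452…
Penalties + interest = C$726.0000 + C$837.0452… = C$1,563.05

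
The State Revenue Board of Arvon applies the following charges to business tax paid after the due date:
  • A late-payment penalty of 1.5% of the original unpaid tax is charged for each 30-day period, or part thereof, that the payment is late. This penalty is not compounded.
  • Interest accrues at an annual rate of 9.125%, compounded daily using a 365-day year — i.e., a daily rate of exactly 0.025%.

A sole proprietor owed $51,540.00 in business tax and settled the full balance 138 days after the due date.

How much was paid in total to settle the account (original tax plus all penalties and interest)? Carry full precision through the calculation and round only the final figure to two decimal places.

Penalty periods: ⌈138/30⌉ = 5; penalty = 5 × 1.5% × $51,540.00 = $3,865.50
Interest: $51,540.00 × ((1 + 0.00025)^138 − 1) = $51,540.00 × 0.03509757… = $1,808.9285…
Total = $51,540.00 + $3,865.5000 + $1,808.9285… = $57,214.43

$57,214.43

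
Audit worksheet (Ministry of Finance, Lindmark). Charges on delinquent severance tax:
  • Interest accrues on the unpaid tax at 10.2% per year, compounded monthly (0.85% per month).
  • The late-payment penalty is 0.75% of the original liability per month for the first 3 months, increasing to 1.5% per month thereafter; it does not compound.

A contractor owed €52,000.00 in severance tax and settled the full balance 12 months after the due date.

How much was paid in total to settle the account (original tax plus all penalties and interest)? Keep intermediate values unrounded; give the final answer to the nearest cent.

Penalty, months 1–3: 3 × 0.75% × €52,000.00 = €1,170.00
Penalty, months 4–12: 9 × 1.5% × €52,000.00 = €7,020.00
Interest: €52,000.00 × ((1 + 0.0085)^12 − 1) = €52,000.00 × 0.1069062… = €5,559.1238…
Total = €52,000.00 + €8,190.0000 + €5,559.1238… = €65,749.12

€65,749.12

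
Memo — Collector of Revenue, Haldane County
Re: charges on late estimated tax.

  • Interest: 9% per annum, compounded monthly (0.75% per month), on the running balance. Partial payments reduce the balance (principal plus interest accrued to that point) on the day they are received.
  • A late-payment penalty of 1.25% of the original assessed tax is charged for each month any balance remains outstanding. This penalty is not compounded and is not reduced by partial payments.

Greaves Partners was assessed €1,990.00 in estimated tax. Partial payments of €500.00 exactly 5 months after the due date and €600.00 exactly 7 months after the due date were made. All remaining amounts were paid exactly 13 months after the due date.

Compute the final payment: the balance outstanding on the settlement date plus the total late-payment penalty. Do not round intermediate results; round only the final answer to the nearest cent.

Balance at month 5: €1,990.0000 × (1 + 0.0075)^5 = €2,065.7528…
After €500.00 payment: €2,065.7528… − €500.00 = €1,565.7528…
Balance at month 7: €1,565.7528… × (1 + 0.0075)^2 = €1,589.3272…
After €600.00 payment: €1,589.3272… − €600.00 = €989.3272…
Balance at month 13: €989.3272… × (1 + 0.0075)^6 = €1,034.6900…
Penalty: 13 × 1.25% × €1,990.00 = €323.38…
Final settlement = outstanding balance + penalty = €1,034.6900… + €323.38… = €1,358.07

€1,358.07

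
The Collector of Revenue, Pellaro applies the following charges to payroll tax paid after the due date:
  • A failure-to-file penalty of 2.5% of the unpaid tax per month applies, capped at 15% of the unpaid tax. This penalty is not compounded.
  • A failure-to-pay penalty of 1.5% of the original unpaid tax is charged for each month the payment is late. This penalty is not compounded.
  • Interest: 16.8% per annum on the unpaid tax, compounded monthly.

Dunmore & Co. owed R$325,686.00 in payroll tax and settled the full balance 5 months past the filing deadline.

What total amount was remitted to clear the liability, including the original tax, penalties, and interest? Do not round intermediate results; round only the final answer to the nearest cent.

R$414,268.56

Failure-to-file: 5 × 2.5% × R$325,686.00 = R$40,710.75 (under the 15% cap)
Failure-to-pay penalty = 1.5% × R$325,686.00 × 5 mo = R$24,426.45
Interest (16.8%/yr ÷ 12 = 1.4%/month): R$325,686.00 × ((1 + 0.014)^5 − 1) = R$23,445.3641…
Total = R$325,686.00 + R$65,137.2000 + R$23,445.3641… = R$414,268.56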